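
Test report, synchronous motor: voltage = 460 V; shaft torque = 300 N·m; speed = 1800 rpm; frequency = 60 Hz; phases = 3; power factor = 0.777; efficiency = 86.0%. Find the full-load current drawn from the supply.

ω = 2π×1800/60 = 188.5 rad/s; P_out = τω = 300 × 188.5 = 56550 W
P_in = P_out / η = 56550 / 0.860 = 65756 W
I_L = P_in / (√3·V_L·cosφ) = 65756 / (1.732 × 460 × 0.777) = 106 A

106 A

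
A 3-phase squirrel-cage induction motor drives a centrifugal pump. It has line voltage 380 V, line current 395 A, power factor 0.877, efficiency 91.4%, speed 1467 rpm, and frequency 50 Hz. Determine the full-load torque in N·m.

P_in = √3·V·I·cosφ = 1.732 × 380 × 395 × 0.877 = 227996 W
P_out = η·P_in = 0.914 × 227996 = 208388 W
n = 1467 rpm
ω = 2π×1467/60 = 153.6 rad/s
τ = P_out/ω = 208388/153.6 = 1360 N·m

1360 N·m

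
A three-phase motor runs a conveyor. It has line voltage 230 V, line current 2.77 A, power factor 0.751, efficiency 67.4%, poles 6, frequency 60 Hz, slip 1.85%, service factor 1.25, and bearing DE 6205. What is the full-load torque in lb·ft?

P_in = √3·V·I·cosφ = 1.732 × 230 × 2.77 × 0.751 = 829 W
P_out = η·P_in = 0.674 × 829 = 559 W
n_s = 120×60/6 = 1200 rpm; n = 1200×(1−0.0185) = 1178 rpm
ω = 2π×1178/60 = 123.4 rad/s
τ = P_out/ω = 559/123.4 = 4.53 N·m
In lb·ft: 4.53/1.356 = 3.34 lb·ft

3.34 lb·ft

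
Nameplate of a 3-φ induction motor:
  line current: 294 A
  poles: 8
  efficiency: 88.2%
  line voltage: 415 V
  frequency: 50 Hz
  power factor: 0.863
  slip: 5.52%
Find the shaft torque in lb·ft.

1600 lb·ft

P_in = √3·V·I·cosφ = 1.732 × 415 × 294 × 0.863 = 182370 W
P_out = η·P_in = 0.882 × 182370 = 160850 W
n_s = 120×50/8 = 750 rpm; n = 750×(1−0.0552) = 709 rpm
ω = 2π×709/60 = 74.25 rad/s
τ = P_out/ω = 160850/74.25 = 2166 N·m
In lb·ft: 2166/1.356 = 1600 lb·ft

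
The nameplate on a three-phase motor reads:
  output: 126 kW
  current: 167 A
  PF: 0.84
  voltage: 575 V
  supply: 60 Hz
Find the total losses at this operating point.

13700 W

P_in = √3·V·I·cosφ = 1.732×575×167×0.84 = 139705 W
P_out = 126000 W
Losses = P_in − P_out = 139705 − 126000 = 13705 W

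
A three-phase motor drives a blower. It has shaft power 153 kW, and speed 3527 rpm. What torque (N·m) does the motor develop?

414 N·m

ω = 2π × 3527/60 = 369.3 rad/s
τ = P/ω = 153000/369.3 = 414 N·m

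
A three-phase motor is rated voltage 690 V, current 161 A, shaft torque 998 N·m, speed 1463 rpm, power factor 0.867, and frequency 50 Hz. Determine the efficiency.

ω = 2π × 1463/60 = 153.2 rad/s; P_out = τω = 998 × 153.2 = 152894 W
P_in = √3·V_L·I_L·cosφ = 1.732 × 690 × 161 × 0.867 = 166818 W
η = P_out / P_in = 152894 / 166818 = 0.917 = 91.7%

91.7 %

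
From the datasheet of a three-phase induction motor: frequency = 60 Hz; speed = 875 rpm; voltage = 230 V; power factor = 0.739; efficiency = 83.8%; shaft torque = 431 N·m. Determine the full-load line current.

ω = 2π×875/60 = 91.63 rad/s; P_out = τω = 431 × 91.63 = 39493 W
P_in = P_out / η = 39493 / 0.838 = 47128 W
I_L = P_in / (√3·V_L·cosφ) = 47128 / (1.732 × 230 × 0.739) = 160 A

160 A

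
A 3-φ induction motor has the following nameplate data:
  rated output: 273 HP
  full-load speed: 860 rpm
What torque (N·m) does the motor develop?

P_out = 273 × 746 = 203658 W
ω = 2π × 860/60 = 90.06 rad/s
τ = P_out/ω = 203658/90.06 = 2260 N·m

2260 N·m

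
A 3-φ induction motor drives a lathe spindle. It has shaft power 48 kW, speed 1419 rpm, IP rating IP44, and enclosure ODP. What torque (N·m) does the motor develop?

323 N·m

ω = 2π × 1419/60 = 148.6 rad/s
τ = P/ω = 48000/148.6 = 323 N·m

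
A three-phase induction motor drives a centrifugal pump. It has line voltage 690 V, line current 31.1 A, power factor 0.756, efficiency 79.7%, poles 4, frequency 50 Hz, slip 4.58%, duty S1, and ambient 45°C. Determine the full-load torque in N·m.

P_in = √3·V·I·cosφ = 1.732 × 690 × 31.1 × 0.756 = 28098 W
P_out = η·P_in = 0.797 × 28098 = 22394 W
n_s = 120×50/4 = 1500 rpm; n = 1500×(1−0.0458) = 1431 rpm
ω = 2π×1431/60 = 149.9 rad/s
τ = P_out/ω = 22394/149.9 = 149 N·m

149 N·m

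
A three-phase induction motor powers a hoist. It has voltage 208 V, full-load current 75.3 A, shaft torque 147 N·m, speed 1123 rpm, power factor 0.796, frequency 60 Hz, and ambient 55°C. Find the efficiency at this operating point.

ω = 2π × 1123/60 = 117.6 rad/s; P_out = τω = 147 × 117.6 = 17287 W
P_in = √3·V_L·I_L·cosφ = 1.732 × 208 × 75.3 × 0.796 = 21593 W
η = P_out / P_in = 17287 / 21593 = 0.801 = 80.1%

80.1 %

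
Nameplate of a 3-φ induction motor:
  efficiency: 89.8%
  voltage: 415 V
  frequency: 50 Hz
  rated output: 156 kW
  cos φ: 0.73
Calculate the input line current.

331 A

P_out = 156 kW = 156000 W
P_in = P_out / η = 156000 / 0.898 = 173719 W
I_L = P_in / (√3·V_L·cosφ) = 173719 / (1.732 × 415 × 0.73) = 331 A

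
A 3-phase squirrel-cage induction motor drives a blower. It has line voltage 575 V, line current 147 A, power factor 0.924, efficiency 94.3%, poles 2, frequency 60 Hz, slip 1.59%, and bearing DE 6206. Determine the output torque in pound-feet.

P_in = √3·V·I·cosφ = 1.732 × 575 × 147 × 0.924 = 135271 W
P_out = η·P_in = 0.943 × 135271 = 127561 W
n_s = 120×60/2 = 3600 rpm; n = 3600×(1−0.0159) = 3543 rpm
ω = 2π×3543/60 = 371 rad/s
τ = P_out/ω = 127561/371 = 343.8 N·m
In lb·ft: 343.8/1.356 = 254 lb·ft

254 lb·ft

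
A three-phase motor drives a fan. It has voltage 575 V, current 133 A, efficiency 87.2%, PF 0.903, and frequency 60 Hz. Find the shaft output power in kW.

104 kW

P_in = √3·V·I·cosφ = 1.732 × 575 × 133 × 0.903 = 119607 W
P_out = η·P_in = 0.872 × 119607 = 104297 W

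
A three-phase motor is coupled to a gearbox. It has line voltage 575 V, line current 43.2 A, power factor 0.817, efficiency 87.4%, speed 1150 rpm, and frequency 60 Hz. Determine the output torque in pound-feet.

188 lb·ft

P_in = √3·V·I·cosφ = 1.732 × 575 × 43.2 × 0.817 = 35150 W
P_out = η·P_in = 0.874 × 35150 = 30721 W
n = 1150 rpm
ω = 2π×1150/60 = 120.4 rad/s
τ = P_out/ω = 30721/120.4 = 255.2 N·m
In lb·ft: 255.2/1.356 = 188 lb·ft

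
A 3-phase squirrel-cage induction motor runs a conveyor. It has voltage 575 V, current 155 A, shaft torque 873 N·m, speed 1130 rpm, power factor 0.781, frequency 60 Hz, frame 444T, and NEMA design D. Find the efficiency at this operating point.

ω = 2π × 1130/60 = 118.3 rad/s; P_out = τω = 873 × 118.3 = 103276 W
P_in = √3·V_L·I_L·cosφ = 1.732 × 575 × 155 × 0.781 = 120559 W
η = P_out / P_in = 103276 / 120559 = 0.857 = 85.7%

85.7 %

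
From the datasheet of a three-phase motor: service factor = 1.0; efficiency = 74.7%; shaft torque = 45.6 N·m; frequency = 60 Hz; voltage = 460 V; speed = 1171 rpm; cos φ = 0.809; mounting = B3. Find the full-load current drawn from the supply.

11.6 A

ω = 2π×1171/60 = 122.6 rad/s; P_out = τω = 45.6 × 122.6 = 5591 W
P_in = P_out / η = 5591 / 0.747 = 7485 W
I_L = P_in / (√3·V_L·cosφ) = 7485 / (1.732 × 460 × 0.809) = 11.6 A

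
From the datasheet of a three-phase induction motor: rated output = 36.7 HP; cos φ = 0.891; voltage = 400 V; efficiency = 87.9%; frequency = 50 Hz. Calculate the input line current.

P_out = 36.7 × 746 = 27378 W
P_in = P_out / η = 27378 / 0.879 = 31147 W
I_L = P_in / (√3·V_L·cosφ) = 31147 / (1.732 × 400 × 0.891) = 50.5 A

50.5 A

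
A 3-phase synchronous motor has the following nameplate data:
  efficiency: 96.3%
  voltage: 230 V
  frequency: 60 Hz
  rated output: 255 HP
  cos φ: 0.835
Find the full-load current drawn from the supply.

594 A

P_out = 255 × 746 = 190230 W
P_in = P_out / η = 190230 / 0.963 = 197539 W
I_L = P_in / (√3·V_L·cosφ) = 197539 / (1.732 × 230 × 0.835) = 594 A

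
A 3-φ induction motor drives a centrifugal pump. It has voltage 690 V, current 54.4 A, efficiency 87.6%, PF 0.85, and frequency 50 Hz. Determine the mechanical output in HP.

P_in = √3·V·I·cosφ = 1.732 × 690 × 54.4 × 0.85 = 55260 W
P_out = η·P_in = 0.876 × 55260 = 48408 W
= 48408/746 = 64.9 HP

64.9 HP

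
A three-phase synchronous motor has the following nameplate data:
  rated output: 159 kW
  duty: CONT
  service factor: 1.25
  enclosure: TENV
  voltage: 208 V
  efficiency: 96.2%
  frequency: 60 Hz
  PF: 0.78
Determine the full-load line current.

588 A

P_out = 159 kW = 159000 W
P_in = P_out / η = 159000 / 0.962 = 165281 W
I_L = P_in / (√3·V_L·cosφ) = 165281 / (1.732 × 208 × 0.78) = 588 A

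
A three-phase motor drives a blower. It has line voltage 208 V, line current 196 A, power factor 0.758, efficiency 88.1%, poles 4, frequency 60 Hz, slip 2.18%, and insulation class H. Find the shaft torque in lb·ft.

P_in = √3·V·I·cosφ = 1.732 × 208 × 196 × 0.758 = 53523 W
P_out = η·P_in = 0.881 × 53523 = 47154 W
n_s = 120×60/4 = 1800 rpm; n = 1800×(1−0.0218) = 1761 rpm
ω = 2π×1761/60 = 184.4 rad/s
τ = P_out/ω = 47154/184.4 = 255.7 N·m
In lb·ft: 255.7/1.356 = 189 lb·ft

189 lb·ft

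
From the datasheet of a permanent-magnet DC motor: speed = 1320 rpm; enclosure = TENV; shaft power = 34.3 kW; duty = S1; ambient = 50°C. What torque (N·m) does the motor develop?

ω = 2π × 1320/60 = 138.2 rad/s
τ = P/ω = 34300/138.2 = 248 N·m

248 N·m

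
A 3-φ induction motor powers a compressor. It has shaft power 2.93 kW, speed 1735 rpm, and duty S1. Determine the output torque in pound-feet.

11.9 lb·ft

ω = 2π × 1735/60 = 181.7 rad/s
τ = P/ω = 2930/181.7 = 16.13 N·m
In lb·ft: 16.13/1.356 = 11.9 lb·ft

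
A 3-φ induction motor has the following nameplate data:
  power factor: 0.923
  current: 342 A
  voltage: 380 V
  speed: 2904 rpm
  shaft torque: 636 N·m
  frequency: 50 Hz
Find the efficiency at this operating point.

ω = 2π × 2904/60 = 304.1 rad/s; P_out = τω = 636 × 304.1 = 193408 W
P_in = √3·V_L·I_L·cosφ = 1.732 × 380 × 342 × 0.923 = 207759 W
η = P_out / P_in = 193408 / 207759 = 0.931 = 93.1%

93.1 %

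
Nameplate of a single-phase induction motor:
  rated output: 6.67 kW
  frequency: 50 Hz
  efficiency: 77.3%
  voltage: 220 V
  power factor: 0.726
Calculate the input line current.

54 A

P_out = 6.67 kW = 6670 W
P_in = P_out / η = 6670 / 0.773 = 8629 W
I = P_in / (V·cosφ) = 8629 / (220 × 0.726) = 54 A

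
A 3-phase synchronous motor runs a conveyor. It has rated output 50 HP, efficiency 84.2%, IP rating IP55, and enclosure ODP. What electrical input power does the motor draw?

44.3 kW

P_out = 50 × 746 = 37300 W
P_in = P_out/η = 37300/0.842 = 44299 W = 44.3 kW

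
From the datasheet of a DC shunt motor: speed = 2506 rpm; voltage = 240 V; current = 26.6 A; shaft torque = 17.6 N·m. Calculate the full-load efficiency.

72.3 %

ω = 2π × 2506/60 = 262.4 rad/s; P_out = τω = 17.6 × 262.4 = 4618 W
P_in = V·I = 240 × 26.6 = 6384 W
η = P_out / P_in = 4618 / 6384 = 0.723 = 72.3%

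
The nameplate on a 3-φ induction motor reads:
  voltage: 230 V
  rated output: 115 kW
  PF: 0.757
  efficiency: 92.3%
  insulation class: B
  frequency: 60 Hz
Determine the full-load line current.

P_out = 115 kW = 115000 W
P_in = P_out / η = 115000 / 0.923 = 124594 W
I_L = P_in / (√3·V_L·cosφ) = 124594 / (1.732 × 230 × 0.757) = 413 A

413 A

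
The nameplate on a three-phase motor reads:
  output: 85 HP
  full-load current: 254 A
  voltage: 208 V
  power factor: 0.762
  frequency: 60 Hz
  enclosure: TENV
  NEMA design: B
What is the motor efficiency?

90.9 %

P_out = 85 × 746 = 63410 W
P_in = √3·V_L·I_L·cosφ = 1.732 × 208 × 254 × 0.762 = 69727 W
η = P_out / P_in = 63410 / 69727 = 0.909 = 90.9%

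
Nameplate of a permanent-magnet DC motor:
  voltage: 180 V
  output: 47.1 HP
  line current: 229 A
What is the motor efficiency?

P_out = 47.1 × 746 = 35137 W
P_in = V·I = 180 × 229 = 41220 W
η = P_out / P_in = 35137 / 41220 = 0.852 = 85.2%

85.2 %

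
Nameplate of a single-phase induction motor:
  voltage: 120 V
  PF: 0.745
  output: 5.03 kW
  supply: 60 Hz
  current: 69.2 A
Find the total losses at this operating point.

P_in = V·I·cosφ = 120×69.2×0.745 = 6186 W
P_out = 5030 W
Losses = P_in − P_out = 6186 − 5030 = 1156 W

1160 W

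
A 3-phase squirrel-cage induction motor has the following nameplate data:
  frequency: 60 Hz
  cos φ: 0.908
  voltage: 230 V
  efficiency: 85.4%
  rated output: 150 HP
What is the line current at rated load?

362 A

P_out = 150 × 746 = 111900 W
P_in = P_out / η = 111900 / 0.854 = 131030 W
I_L = P_in / (√3·V_L·cosφ) = 131030 / (1.732 × 230 × 0.908) = 362 A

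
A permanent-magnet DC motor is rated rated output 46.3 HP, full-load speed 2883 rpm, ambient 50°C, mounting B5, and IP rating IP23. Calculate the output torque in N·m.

P_out = 46.3 × 746 = 34540 W
ω = 2π × 2883/60 = 301.9 rad/s
τ = P_out/ω = 34540/301.9 = 114 N·m

114 N·m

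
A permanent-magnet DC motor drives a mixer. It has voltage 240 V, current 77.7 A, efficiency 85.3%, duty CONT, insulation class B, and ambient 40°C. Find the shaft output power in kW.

15.9 kW

P_in = V·I = 240 × 77.7 = 18648 W
P_out = η·P_in = 0.853 × 18648 = 15907 W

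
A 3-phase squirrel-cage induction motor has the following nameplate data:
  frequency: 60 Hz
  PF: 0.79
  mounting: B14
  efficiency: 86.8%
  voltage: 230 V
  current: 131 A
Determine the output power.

35.8 kW

P_in = √3·V·I·cosφ = 1.732 × 230 × 131 × 0.79 = 41226 W
P_out = η·P_in = 0.868 × 41226 = 35784 W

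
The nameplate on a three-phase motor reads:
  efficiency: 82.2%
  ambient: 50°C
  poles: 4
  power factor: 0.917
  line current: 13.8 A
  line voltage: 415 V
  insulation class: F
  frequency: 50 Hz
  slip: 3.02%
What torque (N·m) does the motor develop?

P_in = √3·V·I·cosφ = 1.732 × 415 × 13.8 × 0.917 = 9096 W
P_out = η·P_in = 0.822 × 9096 = 7477 W
n_s = 120×50/4 = 1500 rpm; n = 1500×(1−0.0302) = 1455 rpm
ω = 2π×1455/60 = 152.4 rad/s
τ = P_out/ω = 7477/152.4 = 49.1 N·m

49.1 N·m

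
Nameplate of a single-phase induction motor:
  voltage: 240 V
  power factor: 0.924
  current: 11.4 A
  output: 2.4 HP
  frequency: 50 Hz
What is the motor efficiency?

70.8 %

P_out = 2.4 × 746 = 1790 W
P_in = V·I·cosφ = 240 × 11.4 × 0.924 = 2528 W
η = P_out / P_in = 1790 / 2528 = 0.708 = 70.8%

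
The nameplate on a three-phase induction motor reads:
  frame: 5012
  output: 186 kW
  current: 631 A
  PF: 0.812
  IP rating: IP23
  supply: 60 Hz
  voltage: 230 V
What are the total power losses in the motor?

P_in = √3·V·I·cosφ = 1.732×230×631×0.812 = 204109 W
P_out = 186000 W
Losses = P_in − P_out = 204109 − 186000 = 18109 W

18.1 kW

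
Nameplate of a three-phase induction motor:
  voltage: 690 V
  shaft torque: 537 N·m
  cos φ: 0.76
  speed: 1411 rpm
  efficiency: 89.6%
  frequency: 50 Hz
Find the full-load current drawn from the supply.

97.5 A

ω = 2π×1411/60 = 147.8 rad/s; P_out = τω = 537 × 147.8 = 79369 W
P_in = P_out / η = 79369 / 0.896 = 88581 W
I_L = P_in / (√3·V_L·cosφ) = 88581 / (1.732 × 690 × 0.76) = 97.5 A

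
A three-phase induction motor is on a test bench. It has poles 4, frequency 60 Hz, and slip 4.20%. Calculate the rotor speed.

1724 rpm

n_s = 120f/p = 120×60/4 = 1800 rpm
n = n_s(1 − s) = 1800 × (1 − 0.042) = 1724 rpm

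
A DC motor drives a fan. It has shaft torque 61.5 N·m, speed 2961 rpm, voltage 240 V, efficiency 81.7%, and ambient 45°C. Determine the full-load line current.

97.3 A

ω = 2π×2961/60 = 310.1 rad/s; P_out = τω = 61.5 × 310.1 = 19071 W
P_in = P_out / η = 19071 / 0.817 = 23343 W
I = P_in / V = 23343 / 240 = 97.3 A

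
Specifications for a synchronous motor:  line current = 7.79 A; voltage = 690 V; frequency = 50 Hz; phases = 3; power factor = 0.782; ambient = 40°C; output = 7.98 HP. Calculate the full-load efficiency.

P_out = 7.98 × 746 = 5953 W
P_in = √3·V_L·I_L·cosφ = 1.732 × 690 × 7.79 × 0.782 = 7280 W
η = P_out / P_in = 5953 / 7280 = 0.818 = 81.8%

81.8 %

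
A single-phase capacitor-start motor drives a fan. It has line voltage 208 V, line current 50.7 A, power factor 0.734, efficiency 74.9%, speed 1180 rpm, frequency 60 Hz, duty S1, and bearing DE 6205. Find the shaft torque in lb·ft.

P_in = V·I·cosφ = 208 × 50.7 × 0.734 = 7740 W
P_out = η·P_in = 0.749 × 7740 = 5797 W
n = 1180 rpm
ω = 2π×1180/60 = 123.6 rad/s
τ = P_out/ω = 5797/123.6 = 46.9 N·m
In lb·ft: 46.9/1.356 = 34.6 lb·ft

34.6 lb·ft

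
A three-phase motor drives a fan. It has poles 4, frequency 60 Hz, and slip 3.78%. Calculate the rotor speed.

n_s = 120f/p = 120×60/4 = 1800 rpm
n = n_s(1 − s) = 1800 × (1 − 0.0378) = 1732 rpm

1732 rpm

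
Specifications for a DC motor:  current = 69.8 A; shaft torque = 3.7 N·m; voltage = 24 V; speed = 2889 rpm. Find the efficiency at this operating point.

ω = 2π × 2889/60 = 302.5 rad/s; P_out = τω = 3.7 × 302.5 = 1119 W
P_in = V·I = 24 × 69.8 = 1675 W
η = P_out / P_in = 1119 / 1675 = 0.668 = 66.8%

66.8 %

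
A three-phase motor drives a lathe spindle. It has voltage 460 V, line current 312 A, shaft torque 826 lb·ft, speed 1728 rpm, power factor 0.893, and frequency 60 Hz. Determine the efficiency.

τ = 826 lb·ft × 1.356 = 1120 N·m
ω = 2π × 1728/60 = 181 rad/s; P_out = τω = 1120 × 181 = 202720 W
P_in = √3·V_L·I_L·cosφ = 1.732 × 460 × 312 × 0.893 = 221979 W
η = P_out / P_in = 202720 / 221979 = 0.913 = 91.3%

91.3 %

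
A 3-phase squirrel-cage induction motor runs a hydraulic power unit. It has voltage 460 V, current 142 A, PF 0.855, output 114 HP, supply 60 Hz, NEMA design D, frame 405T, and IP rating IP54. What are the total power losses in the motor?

P_in = √3·V·I·cosφ = 1.732×460×142×0.855 = 96730 W
P_out = 114×746 = 85044 W
Losses = P_in − P_out = 96730 − 85044 = 11686 W

11.7 kW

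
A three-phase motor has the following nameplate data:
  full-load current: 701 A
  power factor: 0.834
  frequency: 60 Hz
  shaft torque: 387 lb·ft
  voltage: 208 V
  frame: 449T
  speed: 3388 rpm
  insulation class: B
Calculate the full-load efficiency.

τ = 387 lb·ft × 1.356 = 524.8 N·m
ω = 2π × 3388/60 = 354.8 rad/s; P_out = τω = 524.8 × 354.8 = 186199 W
P_in = √3·V_L·I_L·cosφ = 1.732 × 208 × 701 × 0.834 = 210618 W
η = P_out / P_in = 186199 / 210618 = 0.884 = 88.4%

88.4 %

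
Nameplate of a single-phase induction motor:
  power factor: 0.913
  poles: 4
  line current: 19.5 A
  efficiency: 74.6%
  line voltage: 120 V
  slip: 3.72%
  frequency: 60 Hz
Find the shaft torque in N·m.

P_in = V·I·cosφ = 120 × 19.5 × 0.913 = 2136 W
P_out = η·P_in = 0.746 × 2136 = 1593 W
n_s = 120×60/4 = 1800 rpm; n = 1800×(1−0.0372) = 1733 rpm
ω = 2π×1733/60 = 181.5 rad/s
τ = P_out/ω = 1593/181.5 = 8.78 N·m

8.78 N·m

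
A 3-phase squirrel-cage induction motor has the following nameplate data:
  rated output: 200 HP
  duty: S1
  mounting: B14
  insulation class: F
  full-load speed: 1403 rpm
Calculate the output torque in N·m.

P_out = 200 × 746 = 149200 W
ω = 2π × 1403/60 = 146.9 rad/s
τ = P_out/ω = 149200/146.9 = 1020 N·m

1020 N·m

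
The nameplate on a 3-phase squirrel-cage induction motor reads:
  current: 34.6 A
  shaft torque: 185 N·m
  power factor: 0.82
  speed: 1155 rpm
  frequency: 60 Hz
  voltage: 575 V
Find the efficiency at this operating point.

79.2 %

ω = 2π × 1155/60 = 121 rad/s; P_out = τω = 185 × 121 = 22385 W
P_in = √3·V_L·I_L·cosφ = 1.732 × 575 × 34.6 × 0.82 = 28256 W
η = P_out / P_in = 22385 / 28256 = 0.792 = 79.2%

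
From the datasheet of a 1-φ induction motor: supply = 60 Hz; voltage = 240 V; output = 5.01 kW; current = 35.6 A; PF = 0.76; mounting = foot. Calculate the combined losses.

P_in = V·I·cosφ = 240×35.6×0.76 = 6493 W
P_out = 5010 W
Losses = P_in − P_out = 6493 − 5010 = 1483 W

1480 W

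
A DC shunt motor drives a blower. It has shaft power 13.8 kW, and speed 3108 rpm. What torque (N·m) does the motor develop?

ω = 2π × 3108/60 = 325.5 rad/s
τ = P/ω = 13800/325.5 = 42.4 N·m

42.4 N·m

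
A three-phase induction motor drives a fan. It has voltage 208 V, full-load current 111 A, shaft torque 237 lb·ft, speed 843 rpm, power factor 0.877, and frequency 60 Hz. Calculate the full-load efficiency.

80.9 %

τ = 237 lb·ft × 1.356 = 321.4 N·m
ω = 2π × 843/60 = 88.28 rad/s; P_out = τω = 321.4 × 88.28 = 28373 W
P_in = √3·V_L·I_L·cosφ = 1.732 × 208 × 111 × 0.877 = 35070 W
η = P_out / P_in = 28373 / 35070 = 0.809 = 80.9%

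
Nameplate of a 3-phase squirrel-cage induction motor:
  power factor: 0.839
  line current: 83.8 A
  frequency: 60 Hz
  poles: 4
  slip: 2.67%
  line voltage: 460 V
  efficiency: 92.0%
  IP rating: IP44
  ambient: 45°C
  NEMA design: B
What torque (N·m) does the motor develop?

P_in = √3·V·I·cosφ = 1.732 × 460 × 83.8 × 0.839 = 56016 W
P_out = η·P_in = 0.92 × 56016 = 51535 W
n_s = 120×60/4 = 1800 rpm; n = 1800×(1−0.0267) = 1752 rpm
ω = 2π×1752/60 = 183.5 rad/s
τ = P_out/ω = 51535/183.5 = 281 N·m

281 N·m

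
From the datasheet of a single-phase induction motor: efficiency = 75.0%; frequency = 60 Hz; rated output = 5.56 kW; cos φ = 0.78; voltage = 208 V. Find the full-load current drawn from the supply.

45.7 A

P_out = 5.56 kW = 5560 W
P_in = P_out / η = 5560 / 0.750 = 7413 W
I = P_in / (V·cosφ) = 7413 / (208 × 0.78) = 45.7 A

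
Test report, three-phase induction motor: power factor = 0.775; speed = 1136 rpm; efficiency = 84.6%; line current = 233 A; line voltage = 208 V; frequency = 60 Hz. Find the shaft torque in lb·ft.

341 lb·ft

P_in = √3·V·I·cosφ = 1.732 × 208 × 233 × 0.775 = 65053 W
P_out = η·P_in = 0.846 × 65053 = 55035 W
n = 1136 rpm
ω = 2π×1136/60 = 119 rad/s
τ = P_out/ω = 55035/119 = 462.5 N·m
In lb·ft: 462.5/1.356 = 341 lb·ft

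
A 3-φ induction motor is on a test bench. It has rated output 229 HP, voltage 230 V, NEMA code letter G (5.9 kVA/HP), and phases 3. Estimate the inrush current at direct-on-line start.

S_LR = 5.9 × 229 = 1351.1 kVA
I_LR = S_LR/(√3·V_L) = 1351100/(1.732×230) = 3390 A

3390 A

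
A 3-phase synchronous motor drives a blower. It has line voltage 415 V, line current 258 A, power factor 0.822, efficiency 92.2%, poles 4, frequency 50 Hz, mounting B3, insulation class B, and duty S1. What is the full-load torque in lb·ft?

P_in = √3·V·I·cosφ = 1.732 × 415 × 258 × 0.822 = 152436 W
P_out = η·P_in = 0.922 × 152436 = 140546 W
n = n_s = 120×50/4 = 1500 rpm (synchronous)
ω = 2π×1500/60 = 157.1 rad/s
τ = P_out/ω = 140546/157.1 = 894.6 N·m
In lb·ft: 894.6/1.356 = 660 lb·ft

660 lb·ft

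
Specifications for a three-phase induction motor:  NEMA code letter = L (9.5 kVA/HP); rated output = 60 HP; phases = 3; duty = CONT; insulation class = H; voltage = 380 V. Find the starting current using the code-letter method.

S_LR = 9.5 × 60 = 570 kVA
I_LR = S_LR/(√3·V_L) = 570000/(1.732×380) = 866 A

866 A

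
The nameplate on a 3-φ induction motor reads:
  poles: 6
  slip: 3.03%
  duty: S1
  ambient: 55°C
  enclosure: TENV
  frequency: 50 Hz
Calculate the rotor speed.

970 rpm

n_s = 120f/p = 120×50/6 = 1000 rpm
n = n_s(1 − s) = 1000 × (1 − 0.0303) = 970 rpm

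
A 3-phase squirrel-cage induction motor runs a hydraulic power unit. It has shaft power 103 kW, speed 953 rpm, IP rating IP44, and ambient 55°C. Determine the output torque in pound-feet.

761 lb·ft

ω = 2π × 953/60 = 99.8 rad/s
τ = P/ω = 103000/99.8 = 1032 N·m
In lb·ft: 1032/1.356 = 761 lb·ft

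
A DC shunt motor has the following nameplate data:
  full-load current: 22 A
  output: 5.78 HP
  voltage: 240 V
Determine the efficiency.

P_out = 5.78 × 746 = 4312 W
P_in = V·I = 240 × 22 = 5280 W
η = P_out / P_in = 4312 / 5280 = 0.817 = 81.7%

81.7 %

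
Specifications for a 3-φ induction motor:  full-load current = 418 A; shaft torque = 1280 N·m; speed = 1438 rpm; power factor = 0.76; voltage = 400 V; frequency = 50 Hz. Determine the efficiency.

ω = 2π × 1438/60 = 150.6 rad/s; P_out = τω = 1280 × 150.6 = 192768 W
P_in = √3·V_L·I_L·cosφ = 1.732 × 400 × 418 × 0.76 = 220089 W
η = P_out / P_in = 192768 / 220089 = 0.876 = 87.6%

87.6 %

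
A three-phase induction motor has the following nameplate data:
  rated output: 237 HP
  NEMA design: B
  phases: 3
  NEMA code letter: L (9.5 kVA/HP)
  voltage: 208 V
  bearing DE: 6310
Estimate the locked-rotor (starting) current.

6250 A

S_LR = 9.5 × 237 = 2251.5 kVA
I_LR = S_LR/(√3·V_L) = 2251500/(1.732×208) = 6250 A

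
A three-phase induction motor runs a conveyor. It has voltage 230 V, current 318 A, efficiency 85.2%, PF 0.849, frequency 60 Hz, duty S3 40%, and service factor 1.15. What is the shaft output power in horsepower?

123 HP

P_in = √3·V·I·cosφ = 1.732 × 230 × 318 × 0.849 = 107550 W
P_out = η·P_in = 0.852 × 107550 = 91633 W
= 91633/746 = 123 HP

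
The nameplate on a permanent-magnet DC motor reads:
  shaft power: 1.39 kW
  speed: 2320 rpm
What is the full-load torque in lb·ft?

4.22 lb·ft

ω = 2π × 2320/60 = 242.9 rad/s
τ = P/ω = 1390/242.9 = 5.723 N·m
In lb·ft: 5.723/1.356 = 4.22 lb·ft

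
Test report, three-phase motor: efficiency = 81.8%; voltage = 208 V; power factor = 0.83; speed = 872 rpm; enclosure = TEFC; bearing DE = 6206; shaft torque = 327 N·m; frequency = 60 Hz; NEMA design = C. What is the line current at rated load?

ω = 2π×872/60 = 91.32 rad/s; P_out = τω = 327 × 91.32 = 29862 W
P_in = P_out / η = 29862 / 0.818 = 36506 W
I_L = P_in / (√3·V_L·cosφ) = 36506 / (1.732 × 208 × 0.83) = 122 A

122 A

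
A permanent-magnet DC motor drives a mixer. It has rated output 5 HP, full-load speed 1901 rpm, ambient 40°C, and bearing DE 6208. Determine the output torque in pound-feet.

P_out = 5 × 746 = 3730 W
ω = 2π × 1901/60 = 199.1 rad/s
τ = P_out/ω = 3730/199.1 = 18.73 N·m
In lb·ft: 18.73/1.356 = 13.8 lb·ft

13.8 lb·ft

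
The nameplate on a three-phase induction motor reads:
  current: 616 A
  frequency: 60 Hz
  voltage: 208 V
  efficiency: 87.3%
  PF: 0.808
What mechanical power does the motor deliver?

P_in = √3·V·I·cosφ = 1.732 × 208 × 616 × 0.808 = 179309 W
P_out = η·P_in = 0.873 × 179309 = 156537 W

157 kW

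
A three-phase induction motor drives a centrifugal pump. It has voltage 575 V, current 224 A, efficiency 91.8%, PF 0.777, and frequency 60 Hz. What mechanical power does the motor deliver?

159 kW

P_in = √3·V·I·cosφ = 1.732 × 575 × 224 × 0.777 = 173334 W
P_out = η·P_in = 0.918 × 173334 = 159121 W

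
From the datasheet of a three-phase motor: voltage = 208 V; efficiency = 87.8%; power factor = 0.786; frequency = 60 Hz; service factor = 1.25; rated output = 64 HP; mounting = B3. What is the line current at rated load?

192 A

P_out = 64 × 746 = 47744 W
P_in = P_out / η = 47744 / 0.878 = 54378 W
I_L = P_in / (√3·V_L·cosφ) = 54378 / (1.732 × 208 × 0.786) = 192 A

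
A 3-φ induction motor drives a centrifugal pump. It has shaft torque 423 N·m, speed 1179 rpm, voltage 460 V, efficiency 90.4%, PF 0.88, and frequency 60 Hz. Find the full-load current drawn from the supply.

82.4 A

ω = 2π×1179/60 = 123.5 rad/s; P_out = τω = 423 × 123.5 = 52241 W
P_in = P_out / η = 52241 / 0.904 = 57789 W
I_L = P_in / (√3·V_L·cosφ) = 57789 / (1.732 × 460 × 0.88) = 82.4 A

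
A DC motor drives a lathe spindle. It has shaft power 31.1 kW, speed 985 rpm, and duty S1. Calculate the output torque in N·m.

ω = 2π × 985/60 = 103.1 rad/s
τ = P/ω = 31100/103.1 = 302 N·m

302 N·m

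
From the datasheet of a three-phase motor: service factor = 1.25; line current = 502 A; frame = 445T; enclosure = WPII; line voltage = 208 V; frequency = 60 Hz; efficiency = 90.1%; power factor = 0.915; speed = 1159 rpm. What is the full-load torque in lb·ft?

P_in = √3·V·I·cosφ = 1.732 × 208 × 502 × 0.915 = 165476 W
P_out = η·P_in = 0.901 × 165476 = 149094 W
n = 1159 rpm
ω = 2π×1159/60 = 121.4 rad/s
τ = P_out/ω = 149094/121.4 = 1228 N·m
In lb·ft: 1228/1.356 = 906 lb·ft

906 lb·ft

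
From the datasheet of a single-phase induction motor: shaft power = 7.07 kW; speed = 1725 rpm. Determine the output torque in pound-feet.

ω = 2π × 1725/60 = 180.6 rad/s
τ = P/ω = 7070/180.6 = 39.15 N·m
In lb·ft: 39.15/1.356 = 28.9 lb·ft

28.9 lb·ft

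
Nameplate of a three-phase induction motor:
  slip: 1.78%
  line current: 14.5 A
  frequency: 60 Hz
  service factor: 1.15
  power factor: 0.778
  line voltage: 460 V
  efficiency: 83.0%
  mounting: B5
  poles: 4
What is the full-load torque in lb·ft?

29.7 lb·ft

P_in = √3·V·I·cosφ = 1.732 × 460 × 14.5 × 0.778 = 8988 W
P_out = η·P_in = 0.83 × 8988 = 7460 W
n_s = 120×60/4 = 1800 rpm; n = 1800×(1−0.0178) = 1768 rpm
ω = 2π×1768/60 = 185.1 rad/s
τ = P_out/ω = 7460/185.1 = 40.3 N·m
In lb·ft: 40.3/1.356 = 29.7 lb·ft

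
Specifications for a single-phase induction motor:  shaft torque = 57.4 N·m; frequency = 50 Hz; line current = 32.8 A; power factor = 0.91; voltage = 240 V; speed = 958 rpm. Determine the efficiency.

80.4 %

ω = 2π × 958/60 = 100.3 rad/s; P_out = τω = 57.4 × 100.3 = 5757 W
P_in = V·I·cosφ = 240 × 32.8 × 0.91 = 7164 W
η = P_out / P_in = 5757 / 7164 = 0.804 = 80.4%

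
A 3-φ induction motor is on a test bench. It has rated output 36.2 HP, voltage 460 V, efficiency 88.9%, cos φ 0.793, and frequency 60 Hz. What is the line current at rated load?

48.1 A

P_out = 36.2 × 746 = 27005 W
P_in = P_out / η = 27005 / 0.889 = 30377 W
I_L = P_in / (√3·V_L·cosφ) = 30377 / (1.732 × 460 × 0.793) = 48.1 A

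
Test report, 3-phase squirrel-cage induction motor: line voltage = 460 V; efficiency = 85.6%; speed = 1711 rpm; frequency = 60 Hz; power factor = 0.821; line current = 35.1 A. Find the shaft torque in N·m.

P_in = √3·V·I·cosφ = 1.732 × 460 × 35.1 × 0.821 = 22959 W
P_out = η·P_in = 0.856 × 22959 = 19653 W
n = 1711 rpm
ω = 2π×1711/60 = 179.2 rad/s
τ = P_out/ω = 19653/179.2 = 110 N·m

110 N·m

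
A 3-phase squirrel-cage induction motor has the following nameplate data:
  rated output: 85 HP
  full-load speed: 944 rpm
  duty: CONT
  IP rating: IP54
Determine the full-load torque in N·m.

P_out = 85 × 746 = 63410 W
ω = 2π × 944/60 = 98.86 rad/s
τ = P_out/ω = 63410/98.86 = 641 N·m

641 N·m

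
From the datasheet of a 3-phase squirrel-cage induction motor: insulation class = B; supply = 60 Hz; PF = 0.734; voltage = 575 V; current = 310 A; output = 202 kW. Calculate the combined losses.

P_in = √3·V·I·cosφ = 1.732×575×310×0.734 = 226607 W
P_out = 202000 W
Losses = P_in − P_out = 226607 − 202000 = 24607 W

24.6 kW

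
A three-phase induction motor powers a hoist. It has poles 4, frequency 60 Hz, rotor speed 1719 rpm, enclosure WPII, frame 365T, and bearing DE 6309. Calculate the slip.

n_s = 120f/p = 120×60/4 = 1800 rpm
s = (n_s − n)/n_s = (1800 − 1719)/1800 = 0.0450

4.50 %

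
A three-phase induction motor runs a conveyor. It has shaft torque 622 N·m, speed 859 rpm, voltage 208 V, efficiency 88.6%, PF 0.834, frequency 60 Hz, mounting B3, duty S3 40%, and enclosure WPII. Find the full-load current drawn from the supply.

210 A

ω = 2π×859/60 = 89.95 rad/s; P_out = τω = 622 × 89.95 = 55949 W
P_in = P_out / η = 55949 / 0.886 = 63148 W
I_L = P_in / (√3·V_L·cosφ) = 63148 / (1.732 × 208 × 0.834) = 210 A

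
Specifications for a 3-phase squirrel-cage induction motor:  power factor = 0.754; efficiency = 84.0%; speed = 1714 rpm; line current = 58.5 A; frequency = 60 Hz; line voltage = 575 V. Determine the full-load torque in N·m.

206 N·m

P_in = √3·V·I·cosφ = 1.732 × 575 × 58.5 × 0.754 = 43928 W
P_out = η·P_in = 0.84 × 43928 = 36900 W
n = 1714 rpm
ω = 2π×1714/60 = 179.5 rad/s
τ = P_out/ω = 36900/179.5 = 206 N·m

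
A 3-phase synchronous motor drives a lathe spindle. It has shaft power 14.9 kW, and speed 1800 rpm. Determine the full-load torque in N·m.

79 N·m

ω = 2π × 1800/60 = 188.5 rad/s
τ = P/ω = 14900/188.5 = 79 N·m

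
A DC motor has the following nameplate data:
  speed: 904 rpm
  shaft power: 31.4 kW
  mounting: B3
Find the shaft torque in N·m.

ω = 2π × 904/60 = 94.67 rad/s
τ = P/ω = 31400/94.67 = 332 N·m

332 N·m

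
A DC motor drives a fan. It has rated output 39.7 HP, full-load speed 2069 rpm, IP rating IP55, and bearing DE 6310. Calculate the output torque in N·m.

137 N·m

P_out = 39.7 × 746 = 29616 W
ω = 2π × 2069/60 = 216.7 rad/s
τ = P_out/ω = 29616/216.7 = 137 N·m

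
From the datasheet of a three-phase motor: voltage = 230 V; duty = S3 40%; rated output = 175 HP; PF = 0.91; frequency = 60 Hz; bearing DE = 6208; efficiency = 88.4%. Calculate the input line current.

P_out = 175 × 746 = 130550 W
P_in = P_out / η = 130550 / 0.884 = 147681 W
I_L = P_in / (√3·V_L·cosφ) = 147681 / (1.732 × 230 × 0.91) = 407 A

407 A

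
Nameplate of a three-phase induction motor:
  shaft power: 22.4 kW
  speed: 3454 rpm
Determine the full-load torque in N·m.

ω = 2π × 3454/60 = 361.7 rad/s
τ = P/ω = 22400/361.7 = 61.9 N·m

61.9 N·m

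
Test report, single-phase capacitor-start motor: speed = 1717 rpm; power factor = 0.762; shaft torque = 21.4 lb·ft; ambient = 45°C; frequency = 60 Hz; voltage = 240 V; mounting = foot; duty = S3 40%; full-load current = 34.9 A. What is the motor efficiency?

τ = 21.4 lb·ft × 1.356 = 29.02 N·m
ω = 2π × 1717/60 = 179.8 rad/s; P_out = τω = 29.02 × 179.8 = 5218 W
P_in = V·I·cosφ = 240 × 34.9 × 0.762 = 6383 W
η = P_out / P_in = 5218 / 6383 = 0.817 = 81.7%

81.7 %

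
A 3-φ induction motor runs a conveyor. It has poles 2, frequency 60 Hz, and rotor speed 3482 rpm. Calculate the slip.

n_s = 120f/p = 120×60/2 = 3600 rpm
s = (n_s − n)/n_s = (3600 − 3482)/3600 = 0.0328

3.3 %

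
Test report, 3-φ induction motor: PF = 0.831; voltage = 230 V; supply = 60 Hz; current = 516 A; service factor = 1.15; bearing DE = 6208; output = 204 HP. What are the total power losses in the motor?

P_in = √3·V·I·cosφ = 1.732×230×516×0.831 = 170815 W
P_out = 204×746 = 152184 W
Losses = P_in − P_out = 170815 − 152184 = 18631 W

18.6 kW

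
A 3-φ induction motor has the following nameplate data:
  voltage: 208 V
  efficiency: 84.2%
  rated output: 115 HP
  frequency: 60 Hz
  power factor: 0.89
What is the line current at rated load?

P_out = 115 × 746 = 85790 W
P_in = P_out / η = 85790 / 0.842 = 101888 W
I_L = P_in / (√3·V_L·cosφ) = 101888 / (1.732 × 208 × 0.89) = 318 A

318 A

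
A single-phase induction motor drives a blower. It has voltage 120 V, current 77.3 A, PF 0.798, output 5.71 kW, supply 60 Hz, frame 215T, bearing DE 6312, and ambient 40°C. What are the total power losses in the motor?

P_in = V·I·cosφ = 120×77.3×0.798 = 7402 W
P_out = 5710 W
Losses = P_in − P_out = 7402 − 5710 = 1692 W

1.69 kW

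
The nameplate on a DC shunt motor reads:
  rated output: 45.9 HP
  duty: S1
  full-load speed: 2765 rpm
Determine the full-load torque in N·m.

P_out = 45.9 × 746 = 34241 W
ω = 2π × 2765/60 = 289.6 rad/s
τ = P_out/ω = 34241/289.6 = 118 N·m

118 N·m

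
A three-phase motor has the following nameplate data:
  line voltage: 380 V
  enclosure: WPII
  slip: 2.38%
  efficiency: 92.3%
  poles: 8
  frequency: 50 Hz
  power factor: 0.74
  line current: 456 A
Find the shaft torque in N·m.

P_in = √3·V·I·cosφ = 1.732 × 380 × 456 × 0.74 = 222090 W
P_out = η·P_in = 0.923 × 222090 = 204989 W
n_s = 120×50/8 = 750 rpm; n = 750×(1−0.0238) = 732 rpm
ω = 2π×732/60 = 76.65 rad/s
τ = P_out/ω = 204989/76.65 = 2670 N·m

2670 N·m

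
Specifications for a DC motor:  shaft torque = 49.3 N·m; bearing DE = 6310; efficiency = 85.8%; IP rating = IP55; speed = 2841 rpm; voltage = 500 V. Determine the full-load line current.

ω = 2π×2841/60 = 297.5 rad/s; P_out = τω = 49.3 × 297.5 = 14667 W
P_in = P_out / η = 14667 / 0.858 = 17094 W
I = P_in / V = 17094 / 500 = 34.2 A

34.2 A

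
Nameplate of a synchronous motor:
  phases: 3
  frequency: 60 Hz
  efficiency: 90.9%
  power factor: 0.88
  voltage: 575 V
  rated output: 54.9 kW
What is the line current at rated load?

P_out = 54.9 kW = 54900 W
P_in = P_out / η = 54900 / 0.909 = 60396 W
I_L = P_in / (√3·V_L·cosφ) = 60396 / (1.732 × 575 × 0.88) = 68.9 A

68.9 A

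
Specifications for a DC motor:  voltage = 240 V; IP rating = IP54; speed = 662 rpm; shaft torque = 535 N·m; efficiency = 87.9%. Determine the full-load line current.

176 A

ω = 2π×662/60 = 69.32 rad/s; P_out = τω = 535 × 69.32 = 37086 W
P_in = P_out / η = 37086 / 0.879 = 42191 W
I = P_in / V = 42191 / 240 = 176 A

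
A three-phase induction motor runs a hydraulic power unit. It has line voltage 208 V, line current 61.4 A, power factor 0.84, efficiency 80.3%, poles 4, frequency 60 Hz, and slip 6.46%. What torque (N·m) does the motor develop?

P_in = √3·V·I·cosφ = 1.732 × 208 × 61.4 × 0.84 = 18581 W
P_out = η·P_in = 0.803 × 18581 = 14921 W
n_s = 120×60/4 = 1800 rpm; n = 1800×(1−0.0646) = 1684 rpm
ω = 2π×1684/60 = 176.3 rad/s
τ = P_out/ω = 14921/176.3 = 84.6 N·m

84.6 N·m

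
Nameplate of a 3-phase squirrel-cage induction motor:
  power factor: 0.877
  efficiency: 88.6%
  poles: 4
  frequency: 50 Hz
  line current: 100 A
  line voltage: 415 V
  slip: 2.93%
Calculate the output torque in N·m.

P_in = √3·V·I·cosφ = 1.732 × 415 × 100 × 0.877 = 63037 W
P_out = η·P_in = 0.886 × 63037 = 55851 W
n_s = 120×50/4 = 1500 rpm; n = 1500×(1−0.0293) = 1456 rpm
ω = 2π×1456/60 = 152.5 rad/s
τ = P_out/ω = 55851/152.5 = 366 N·m

366 N·m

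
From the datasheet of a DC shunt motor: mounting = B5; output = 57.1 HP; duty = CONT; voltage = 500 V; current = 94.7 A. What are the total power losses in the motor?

4750 W

P_in = V·I = 500×94.7 = 47350 W
P_out = 57.1×746 = 42597 W
Losses = P_in − P_out = 47350 − 42597 = 4753 W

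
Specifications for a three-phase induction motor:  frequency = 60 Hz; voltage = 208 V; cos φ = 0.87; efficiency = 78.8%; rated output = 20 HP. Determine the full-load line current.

P_out = 20 × 746 = 14920 W
P_in = P_out / η = 14920 / 0.788 = 18934 W
I_L = P_in / (√3·V_L·cosφ) = 18934 / (1.732 × 208 × 0.87) = 60.4 A

60.4 A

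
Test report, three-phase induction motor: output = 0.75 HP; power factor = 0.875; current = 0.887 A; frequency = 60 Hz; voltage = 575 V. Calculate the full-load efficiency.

P_out = 0.75 × 746 = 560 W
P_in = √3·V_L·I_L·cosφ = 1.732 × 575 × 0.887 × 0.875 = 773 W
η = P_out / P_in = 560 / 773 = 0.724 = 72.4%

72.4 %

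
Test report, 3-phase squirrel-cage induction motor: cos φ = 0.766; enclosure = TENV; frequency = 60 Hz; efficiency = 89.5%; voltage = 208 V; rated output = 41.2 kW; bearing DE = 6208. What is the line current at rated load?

167 A

P_out = 41.2 kW = 41200 W
P_in = P_out / η = 41200 / 0.895 = 46034 W
I_L = P_in / (√3·V_L·cosφ) = 46034 / (1.732 × 208 × 0.766) = 167 A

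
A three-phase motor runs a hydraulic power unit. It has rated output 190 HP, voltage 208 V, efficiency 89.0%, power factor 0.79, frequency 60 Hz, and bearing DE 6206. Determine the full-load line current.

P_out = 190 × 746 = 141740 W
P_in = P_out / η = 141740 / 0.890 = 159258 W
I_L = P_in / (√3·V_L·cosφ) = 159258 / (1.732 × 208 × 0.79) = 560 A

560 A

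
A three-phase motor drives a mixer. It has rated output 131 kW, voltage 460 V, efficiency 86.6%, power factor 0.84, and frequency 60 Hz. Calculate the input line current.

226 A

P_out = 131 kW = 131000 W
P_in = P_out / η = 131000 / 0.866 = 151270 W
I_L = P_in / (√3·V_L·cosφ) = 151270 / (1.732 × 460 × 0.84) = 226 A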